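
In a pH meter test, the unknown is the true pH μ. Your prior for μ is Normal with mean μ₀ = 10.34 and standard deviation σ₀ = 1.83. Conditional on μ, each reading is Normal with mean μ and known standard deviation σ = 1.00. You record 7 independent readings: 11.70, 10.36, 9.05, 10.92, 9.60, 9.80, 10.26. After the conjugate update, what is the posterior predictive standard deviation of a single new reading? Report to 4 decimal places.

1.0663

For Normal data with known variance σ², a Normal(μ₀, σ₀²) prior on μ is conjugate. Posterior precision = 1/σ₀² + n/σ²; posterior mean is the precision-weighted average of μ₀ and x̄.
σ₀² = 1.83² = 3.3489, σ² = 1.00² = 1; σ² + n·σ₀² = 1 + 7·3.3489 = 24.4423.
Posterior precision = 1/σ₀² + n/σ² = 1/3.3489 + 7/1 = (σ² + n·σ₀²)/(σ₀²σ²) = 24.4423/(3.3489·1); posterior variance σₙ² = σ₀²σ²/(σ² + n·σ₀²) = 3.3489·1/24.4423 = 0.137012.
Predictive variance for one new observation = σₙ² + σ² = 3.3489·1/24.4423 + 1 = σ²·(σ₀² + 24.4423)/24.4423 = 1·27.7912/24.4423 = 1.137012; SD = √(1·27.7912/24.4423) = 1.0663.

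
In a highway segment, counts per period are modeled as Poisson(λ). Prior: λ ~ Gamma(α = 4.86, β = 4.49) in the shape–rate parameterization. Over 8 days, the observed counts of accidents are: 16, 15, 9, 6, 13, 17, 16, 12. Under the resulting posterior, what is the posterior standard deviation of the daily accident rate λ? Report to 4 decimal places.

0.8354

With a Gamma(shape α, rate β) prior, the Poisson likelihood is conjugate: the posterior is Gamma(α + ΣXᵢ, β + n).
Sum of counts S = 104 over n = 8 days.
Posterior: Gamma(α+S, β+n) = Gamma(4.86+104, 4.49+8) = Gamma(108.86, 12.49).
SD = √α/β = √108.86/12.49 = 0.8354.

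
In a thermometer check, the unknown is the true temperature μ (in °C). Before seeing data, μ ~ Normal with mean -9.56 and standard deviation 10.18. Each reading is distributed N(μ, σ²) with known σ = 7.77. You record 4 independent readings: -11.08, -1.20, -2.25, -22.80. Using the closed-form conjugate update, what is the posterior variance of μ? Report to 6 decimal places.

13.174470

For Normal data with known variance σ², a Normal(μ₀, σ₀²) prior on μ is conjugate. Posterior precision = 1/σ₀² + n/σ²; posterior mean is the precision-weighted average of μ₀ and x̄.
σ₀² = 10.18² = 103.6324, σ² = 7.77² = 60.3729; σ² + n·σ₀² = 60.3729 + 4·103.6324 = 474.9025.
Posterior precision = 1/σ₀² + n/σ² = 1/103.6324 + 4/60.3729 = (σ² + n·σ₀²)/(σ₀²σ²) = 474.9025/(103.6324·60.3729); posterior variance σₙ² = σ₀²σ²/(σ² + n·σ₀²) = 103.6324·60.3729/474.9025 = 13.174470.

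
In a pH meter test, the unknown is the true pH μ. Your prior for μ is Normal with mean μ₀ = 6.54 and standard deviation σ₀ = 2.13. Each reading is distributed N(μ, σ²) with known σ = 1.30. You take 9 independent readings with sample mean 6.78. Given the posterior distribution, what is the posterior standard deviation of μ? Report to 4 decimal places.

For Normal data with known variance σ², a Normal(μ₀, σ₀²) prior on μ is conjugate. Posterior precision = 1/σ₀² + n/σ²; posterior mean is the precision-weighted average of μ₀ and x̄.
σ₀² = 2.13² = 4.5369, σ² = 1.30² = 1.69; σ² + n·σ₀² = 1.69 + 9·4.5369 = 42.5221.
Posterior precision = 1/σ₀² + n/σ² = 1/4.5369 + 9/1.69 = (σ² + n·σ₀²)/(σ₀²σ²) = 42.5221/(4.5369·1.69); posterior variance σₙ² = σ₀²σ²/(σ² + n·σ₀²) = 4.5369·1.69/42.5221 = 0.180315.
Posterior SD = √σₙ² = √(4.5369·1.69/42.5221) = 0.4246.

0.4246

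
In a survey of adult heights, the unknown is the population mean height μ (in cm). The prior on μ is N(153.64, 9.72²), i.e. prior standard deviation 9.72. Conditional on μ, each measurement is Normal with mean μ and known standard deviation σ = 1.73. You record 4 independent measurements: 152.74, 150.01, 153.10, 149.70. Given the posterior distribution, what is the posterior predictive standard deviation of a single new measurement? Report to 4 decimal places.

For Normal data with known variance σ², a Normal(μ₀, σ₀²) prior on μ is conjugate. Posterior precision = 1/σ₀² + n/σ²; posterior mean is the precision-weighted average of μ₀ and x̄.
σ₀² = 9.72² = 94.4784, σ² = 1.73² = 2.9929; σ² + n·σ₀² = 2.9929 + 4·94.4784 = 380.9065.
Posterior precision = 1/σ₀² + n/σ² = 1/94.4784 + 4/2.9929 = (σ² + n·σ₀²)/(σ₀²σ²) = 380.9065/(94.4784·2.9929); posterior variance σₙ² = σ₀²σ²/(σ² + n·σ₀²) = 94.4784·2.9929/380.9065 = 0.742346.
Predictive variance for one new observation = σₙ² + σ² = 94.4784·2.9929/380.9065 + 2.9929 = σ²·(σ₀² + 380.9065)/380.9065 = 2.9929·475.3849/380.9065 = 3.735246; SD = √(2.9929·475.3849/380.9065) = 1.9327.

1.9327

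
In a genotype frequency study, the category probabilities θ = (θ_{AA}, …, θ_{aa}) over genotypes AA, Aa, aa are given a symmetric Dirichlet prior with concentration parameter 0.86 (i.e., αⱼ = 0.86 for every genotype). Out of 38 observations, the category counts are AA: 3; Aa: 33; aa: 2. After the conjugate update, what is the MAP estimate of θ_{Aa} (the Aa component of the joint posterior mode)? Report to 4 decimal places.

The Dirichlet prior is conjugate to the Multinomial likelihood: each posterior αⱼ = prior αⱼ + observed count nⱼ.
Posterior concentration: (3.86, 33.86, 2.86), total = 40.58.
Joint mode component: (α_{Aa}−1)/(Σα−K) = 32.86/37.58 = 0.8744.

0.8744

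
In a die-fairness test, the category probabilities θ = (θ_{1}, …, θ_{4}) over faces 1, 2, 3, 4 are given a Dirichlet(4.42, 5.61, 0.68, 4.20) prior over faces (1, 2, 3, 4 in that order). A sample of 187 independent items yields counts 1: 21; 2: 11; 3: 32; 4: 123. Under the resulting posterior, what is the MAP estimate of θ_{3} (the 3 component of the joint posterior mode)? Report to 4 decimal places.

The Dirichlet prior is conjugate to the Multinomial likelihood: each posterior αⱼ = prior αⱼ + observed count nⱼ.
Posterior concentration: (25.42, 16.61, 32.68, 127.20), total = 201.91.
Joint mode component: (α_{3}−1)/(Σα−K) = 31.68/197.91 = 0.1601.

0.1601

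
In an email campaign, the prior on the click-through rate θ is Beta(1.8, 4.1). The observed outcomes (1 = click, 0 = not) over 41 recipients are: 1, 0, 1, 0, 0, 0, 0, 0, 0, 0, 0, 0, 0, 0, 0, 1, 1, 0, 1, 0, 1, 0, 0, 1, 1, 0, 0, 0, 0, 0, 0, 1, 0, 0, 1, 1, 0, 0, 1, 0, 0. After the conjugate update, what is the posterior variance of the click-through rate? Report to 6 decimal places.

0.004335

The Beta prior is conjugate to a Binomial/Bernoulli likelihood; the update adds successes to α and failures to β.
Posterior: Beta(α+k, β+n−k) = Beta(1.8+12, 4.1+29) = Beta(13.8, 33.1).
Var = αβ/((α+β)²(α+β+1)) = 13.8·33.1/(46.9²·47.9) = 0.004335.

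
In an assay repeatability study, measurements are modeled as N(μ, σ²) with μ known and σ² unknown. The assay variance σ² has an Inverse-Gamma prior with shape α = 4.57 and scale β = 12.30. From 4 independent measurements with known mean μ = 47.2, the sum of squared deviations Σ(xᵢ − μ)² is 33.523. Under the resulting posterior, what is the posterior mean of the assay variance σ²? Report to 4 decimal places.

With known mean μ and an Inverse-Gamma(α, β) prior on σ², the Normal likelihood is conjugate: posterior is Inv-Gamma(α + n/2, β + Σ(xᵢ−μ)²/2).
Posterior: Inv-Gamma(4.57 + 4/2, 12.30 + 33.523/2) = Inv-Gamma(6.57, 29.0615).
E[σ²|data] = β/(α−1) = 29.0615/5.57 = 5.2175.

5.2175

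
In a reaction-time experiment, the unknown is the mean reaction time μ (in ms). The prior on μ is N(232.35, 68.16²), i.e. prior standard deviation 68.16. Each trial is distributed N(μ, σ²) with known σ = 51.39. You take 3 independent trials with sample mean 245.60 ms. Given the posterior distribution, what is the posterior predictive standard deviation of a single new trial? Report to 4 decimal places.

58.1464

For Normal data with known variance σ², a Normal(μ₀, σ₀²) prior on μ is conjugate. Posterior precision = 1/σ₀² + n/σ²; posterior mean is the precision-weighted average of μ₀ and x̄.
σ₀² = 68.16² = 4645.7856, σ² = 51.39² = 2640.9321; σ² + n·σ₀² = 2640.9321 + 3·4645.7856 = 16578.2889.
Posterior precision = 1/σ₀² + n/σ² = 1/4645.7856 + 3/2640.9321 = (σ² + n·σ₀²)/(σ₀²σ²) = 16578.2889/(4645.7856·2640.9321); posterior variance σₙ² = σ₀²σ²/(σ² + n·σ₀²) = 4645.7856·2640.9321/16578.2889 = 740.076638.
Predictive variance for one new observation = σₙ² + σ² = 4645.7856·2640.9321/16578.2889 + 2640.9321 = σ²·(σ₀² + 16578.2889)/16578.2889 = 2640.9321·21224.0745/16578.2889 = 3381.008738; SD = √(2640.9321·21224.0745/16578.2889) = 58.1464.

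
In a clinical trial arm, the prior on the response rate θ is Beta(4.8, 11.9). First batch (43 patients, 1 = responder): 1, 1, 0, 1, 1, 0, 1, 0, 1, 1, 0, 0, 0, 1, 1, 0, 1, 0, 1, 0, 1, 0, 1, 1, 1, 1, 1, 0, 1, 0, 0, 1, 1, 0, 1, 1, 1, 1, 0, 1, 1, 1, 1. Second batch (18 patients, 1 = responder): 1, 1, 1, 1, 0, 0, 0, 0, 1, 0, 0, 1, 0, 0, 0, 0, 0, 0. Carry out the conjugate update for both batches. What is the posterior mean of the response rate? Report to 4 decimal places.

The Beta prior is conjugate to a Binomial/Bernoulli likelihood; the update adds successes to α and failures to β.
After batch 1: Beta(4.8+28, 11.9+15) = Beta(32.8, 26.9).
After batch 2: Beta(32.8+6, 26.9+12) = Beta(38.8, 38.9).
Posterior mean = α/(α+β) = 38.8/77.7 = 0.4994.

0.4994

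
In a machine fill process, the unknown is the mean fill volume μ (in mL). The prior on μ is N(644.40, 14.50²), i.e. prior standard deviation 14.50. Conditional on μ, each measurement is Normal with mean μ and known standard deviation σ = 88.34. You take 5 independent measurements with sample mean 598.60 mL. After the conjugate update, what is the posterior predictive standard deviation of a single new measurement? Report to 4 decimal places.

For Normal data with known variance σ², a Normal(μ₀, σ₀²) prior on μ is conjugate. Posterior precision = 1/σ₀² + n/σ²; posterior mean is the precision-weighted average of μ₀ and x̄.
σ₀² = 14.50² = 210.25, σ² = 88.34² = 7803.9556; σ² + n·σ₀² = 7803.9556 + 5·210.25 = 8855.2056.
Posterior precision = 1/σ₀² + n/σ² = 1/210.25 + 5/7803.9556 = (σ² + n·σ₀²)/(σ₀²σ²) = 8855.2056/(210.25·7803.9556); posterior variance σₙ² = σ₀²σ²/(σ² + n·σ₀²) = 210.25·7803.9556/8855.2056 = 185.290070.
Predictive variance for one new observation = σₙ² + σ² = 210.25·7803.9556/8855.2056 + 7803.9556 = σ²·(σ₀² + 8855.2056)/8855.2056 = 7803.9556·9065.4556/8855.2056 = 7989.245670; SD = √(7803.9556·9065.4556/8855.2056) = 89.3826.

89.3826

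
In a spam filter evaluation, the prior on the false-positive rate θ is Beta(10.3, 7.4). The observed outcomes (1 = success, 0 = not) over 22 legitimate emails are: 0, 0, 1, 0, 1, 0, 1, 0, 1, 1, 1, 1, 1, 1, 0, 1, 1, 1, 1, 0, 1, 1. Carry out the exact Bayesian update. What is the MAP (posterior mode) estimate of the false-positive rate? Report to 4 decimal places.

0.6446

The Beta prior is conjugate to a Binomial/Bernoulli likelihood; the update adds successes to α and failures to β.
Posterior: Beta(α+k, β+n−k) = Beta(10.3+15, 7.4+7) = Beta(25.3, 14.4).
Mode of Beta(a,b) for a,b>1 is (a−1)/(a+b−2) = 24.3/37.7 = 0.6446.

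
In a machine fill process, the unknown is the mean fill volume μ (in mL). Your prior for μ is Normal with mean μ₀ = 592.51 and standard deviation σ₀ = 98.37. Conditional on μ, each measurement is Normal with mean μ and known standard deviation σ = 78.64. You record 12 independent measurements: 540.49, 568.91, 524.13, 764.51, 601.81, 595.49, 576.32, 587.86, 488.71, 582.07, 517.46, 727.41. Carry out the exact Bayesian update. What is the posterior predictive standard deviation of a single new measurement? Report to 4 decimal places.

81.6918

For Normal data with known variance σ², a Normal(μ₀, σ₀²) prior on μ is conjugate. Posterior precision = 1/σ₀² + n/σ²; posterior mean is the precision-weighted average of μ₀ and x̄.
σ₀² = 98.37² = 9676.6569, σ² = 78.64² = 6184.2496; σ² + n·σ₀² = 6184.2496 + 12·9676.6569 = 122304.1324.
Posterior precision = 1/σ₀² + n/σ² = 1/9676.6569 + 12/6184.2496 = (σ² + n·σ₀²)/(σ₀²σ²) = 122304.1324/(9676.6569·6184.2496); posterior variance σₙ² = σ₀²σ²/(σ² + n·σ₀²) = 9676.6569·6184.2496/122304.1324 = 489.295500.
Predictive variance for one new observation = σₙ² + σ² = 9676.6569·6184.2496/122304.1324 + 6184.2496 = σ²·(σ₀² + 122304.1324)/122304.1324 = 6184.2496·131980.7893/122304.1324 = 6673.545100; SD = √(6184.2496·131980.7893/122304.1324) = 81.6918.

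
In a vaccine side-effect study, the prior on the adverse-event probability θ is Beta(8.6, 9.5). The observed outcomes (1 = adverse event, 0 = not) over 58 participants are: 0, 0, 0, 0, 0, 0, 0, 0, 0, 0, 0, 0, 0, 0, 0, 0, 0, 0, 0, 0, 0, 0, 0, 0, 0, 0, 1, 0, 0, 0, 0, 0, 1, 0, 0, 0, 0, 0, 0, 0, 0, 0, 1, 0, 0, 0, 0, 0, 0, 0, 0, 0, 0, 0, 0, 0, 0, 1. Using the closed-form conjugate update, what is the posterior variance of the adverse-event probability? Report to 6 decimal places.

The Beta prior is conjugate to a Binomial/Bernoulli likelihood; the update adds successes to α and failures to β.
Posterior: Beta(α+k, β+n−k) = Beta(8.6+4, 9.5+54) = Beta(12.6, 63.5).
Var = αβ/((α+β)²(α+β+1)) = 12.6·63.5/(76.1²·77.1) = 0.001792.

0.001792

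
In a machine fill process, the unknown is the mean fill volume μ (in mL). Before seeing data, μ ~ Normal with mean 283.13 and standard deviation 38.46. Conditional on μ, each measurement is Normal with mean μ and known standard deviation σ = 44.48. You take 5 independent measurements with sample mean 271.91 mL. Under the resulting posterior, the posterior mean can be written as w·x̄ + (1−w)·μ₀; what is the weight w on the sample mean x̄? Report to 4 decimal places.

0.7889

For Normal data with known variance σ², a Normal(μ₀, σ₀²) prior on μ is conjugate. Posterior precision = 1/σ₀² + n/σ²; posterior mean is the precision-weighted average of μ₀ and x̄.
σ₀² = 38.46² = 1479.1716, σ² = 44.48² = 1978.4704. Prior precision 1/σ₀² = 1/1479.1716; data precision n/σ² = 5/1978.4704.
w = (n/σ²)/(1/σ₀² + n/σ²) = n·σ₀²/(σ² + n·σ₀²) = 5·1479.1716/(1978.4704 + 5·1479.1716) = 7395.858/9374.3284 = 0.7889.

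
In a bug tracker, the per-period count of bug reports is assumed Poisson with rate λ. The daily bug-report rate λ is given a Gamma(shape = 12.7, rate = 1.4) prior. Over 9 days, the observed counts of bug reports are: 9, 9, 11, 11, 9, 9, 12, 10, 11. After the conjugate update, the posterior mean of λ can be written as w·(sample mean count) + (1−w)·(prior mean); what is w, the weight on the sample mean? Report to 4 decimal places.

0.8654

With a Gamma(shape α, rate β) prior, the Poisson likelihood is conjugate: the posterior is Gamma(α + ΣXᵢ, β + n).
Posterior mean = (α₀+S)/(β₀+n) = [n/(β₀+n)]·(S/n) + [β₀/(β₀+n)]·(α₀/β₀), so only n and β₀ enter the weight.
Weight on data w = n/(β₀+n) = 9/(1.4+9) = 9/10.4 = 0.8654.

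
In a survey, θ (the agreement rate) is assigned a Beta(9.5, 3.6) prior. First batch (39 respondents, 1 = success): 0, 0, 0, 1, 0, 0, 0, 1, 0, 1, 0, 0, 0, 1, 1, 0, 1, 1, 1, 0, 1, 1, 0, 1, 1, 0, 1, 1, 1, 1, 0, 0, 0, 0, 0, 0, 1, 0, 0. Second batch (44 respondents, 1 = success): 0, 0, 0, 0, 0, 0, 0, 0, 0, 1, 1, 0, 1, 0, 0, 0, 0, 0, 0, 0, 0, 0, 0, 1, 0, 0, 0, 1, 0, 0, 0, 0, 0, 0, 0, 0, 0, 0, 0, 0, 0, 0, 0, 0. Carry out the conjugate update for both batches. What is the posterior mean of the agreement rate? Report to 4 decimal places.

0.3278

The Beta prior is conjugate to a Binomial/Bernoulli likelihood; the update adds successes to α and failures to β.
After batch 1: Beta(9.5+17, 3.6+22) = Beta(26.5, 25.6).
After batch 2: Beta(26.5+5, 25.6+39) = Beta(31.5, 64.6).
Posterior mean = α/(α+β) = 31.5/96.1 = 0.3278.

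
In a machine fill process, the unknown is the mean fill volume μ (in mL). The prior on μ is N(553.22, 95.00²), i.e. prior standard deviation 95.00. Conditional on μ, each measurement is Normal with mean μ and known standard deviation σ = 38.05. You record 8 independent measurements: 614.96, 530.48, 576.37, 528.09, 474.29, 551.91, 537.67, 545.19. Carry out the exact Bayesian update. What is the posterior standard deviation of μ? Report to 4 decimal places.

13.3198

For Normal data with known variance σ², a Normal(μ₀, σ₀²) prior on μ is conjugate. Posterior precision = 1/σ₀² + n/σ²; posterior mean is the precision-weighted average of μ₀ and x̄.
σ₀² = 95.00² = 9025, σ² = 38.05² = 1447.8025; σ² + n·σ₀² = 1447.8025 + 8·9025 = 73647.8025.
Posterior precision = 1/σ₀² + n/σ² = 1/9025 + 8/1447.8025 = (σ² + n·σ₀²)/(σ₀²σ²) = 73647.8025/(9025·1447.8025); posterior variance σₙ² = σ₀²σ²/(σ² + n·σ₀²) = 9025·1447.8025/73647.8025 = 177.417616.
Posterior SD = √σₙ² = √(9025·1447.8025/73647.8025) = 13.3198.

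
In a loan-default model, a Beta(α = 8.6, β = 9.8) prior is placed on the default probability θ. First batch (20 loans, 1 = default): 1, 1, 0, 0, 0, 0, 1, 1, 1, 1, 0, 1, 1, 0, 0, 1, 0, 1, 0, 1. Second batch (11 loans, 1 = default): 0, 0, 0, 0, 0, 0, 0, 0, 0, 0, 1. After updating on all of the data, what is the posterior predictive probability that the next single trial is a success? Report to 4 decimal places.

0.4170

The Beta prior is conjugate to a Binomial/Bernoulli likelihood; the update adds successes to α and failures to β.
After batch 1: Beta(8.6+11, 9.8+9) = Beta(19.6, 18.8).
After batch 2: Beta(19.6+1, 18.8+10) = Beta(20.6, 28.8).
For a single future Bernoulli trial, P(success | data) = α/(α+β) = 0.4170.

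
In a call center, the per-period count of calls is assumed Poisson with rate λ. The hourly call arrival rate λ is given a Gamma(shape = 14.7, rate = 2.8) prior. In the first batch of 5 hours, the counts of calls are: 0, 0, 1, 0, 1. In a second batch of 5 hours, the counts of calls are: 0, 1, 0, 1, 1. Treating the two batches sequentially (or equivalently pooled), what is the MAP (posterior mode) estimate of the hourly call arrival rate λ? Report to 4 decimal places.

With a Gamma(shape α, rate β) prior, the Poisson likelihood is conjugate: the posterior is Gamma(α + ΣXᵢ, β + n).
Batch 1: sum of counts S = 2 over n = 5 hours.
After batch 1: Gamma(α+S, β+n) = Gamma(14.7+2, 2.8+5) = Gamma(16.7, 7.8).
Batch 2: sum of counts S = 3 over n = 5 hours.
After batch 2: Gamma(α+S, β+n) = Gamma(16.7+3, 7.8+5) = Gamma(19.7, 12.8).
Mode of Gamma(α,β) for α≥1 is (α−1)/β = 18.7/12.8 = 1.4609.

1.4609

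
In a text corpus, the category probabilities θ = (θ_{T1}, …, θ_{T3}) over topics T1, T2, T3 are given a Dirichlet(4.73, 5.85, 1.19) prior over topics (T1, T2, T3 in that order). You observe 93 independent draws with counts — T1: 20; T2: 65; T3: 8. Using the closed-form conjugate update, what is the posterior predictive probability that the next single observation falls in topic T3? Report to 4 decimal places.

0.0877

The Dirichlet prior is conjugate to the Multinomial likelihood: each posterior αⱼ = prior αⱼ + observed count nⱼ.
Posterior concentration: (24.73, 70.85, 9.19), total = 104.77.
P(next = T3 | data) = α_{T3}/Σα = 0.0877.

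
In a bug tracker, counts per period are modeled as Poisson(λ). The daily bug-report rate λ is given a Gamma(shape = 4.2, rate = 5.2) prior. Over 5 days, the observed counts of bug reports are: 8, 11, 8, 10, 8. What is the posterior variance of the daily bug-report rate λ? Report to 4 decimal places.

0.4729

With a Gamma(shape α, rate β) prior, the Poisson likelihood is conjugate: the posterior is Gamma(α + ΣXᵢ, β + n).
Sum of counts S = 45 over n = 5 days.
Posterior: Gamma(α+S, β+n) = Gamma(4.2+45, 5.2+5) = Gamma(49.2, 10.2).
Var = α/β² = 49.2/10.2² = 0.4729.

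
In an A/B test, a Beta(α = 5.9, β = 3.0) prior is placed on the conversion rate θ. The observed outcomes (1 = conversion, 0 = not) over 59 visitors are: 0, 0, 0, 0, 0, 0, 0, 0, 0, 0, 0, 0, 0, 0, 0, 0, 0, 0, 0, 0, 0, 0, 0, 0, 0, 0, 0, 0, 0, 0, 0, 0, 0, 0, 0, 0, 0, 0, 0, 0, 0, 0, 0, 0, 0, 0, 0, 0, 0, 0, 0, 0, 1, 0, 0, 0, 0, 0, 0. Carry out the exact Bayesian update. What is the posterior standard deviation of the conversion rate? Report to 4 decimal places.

The Beta prior is conjugate to a Binomial/Bernoulli likelihood; the update adds successes to α and failures to β.
Posterior: Beta(α+k, β+n−k) = Beta(5.9+1, 3.0+58) = Beta(6.9, 61.0).
Var = αβ/((α+β)²(α+β+1)) = 6.9·61.0/(67.9²·68.9) = 0.00132501; SD = √0.00132501 = 0.0364.

0.0364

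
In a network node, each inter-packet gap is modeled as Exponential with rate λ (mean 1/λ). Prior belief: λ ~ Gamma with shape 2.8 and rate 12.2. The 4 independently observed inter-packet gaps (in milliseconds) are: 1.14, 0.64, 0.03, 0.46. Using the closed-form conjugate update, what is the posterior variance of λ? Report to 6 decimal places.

0.032477

With a Gamma(shape α, rate β) prior on the exponential rate λ, the posterior after n observations with total T = Σxᵢ is Gamma(α+n, β+T).
Sum of observations T = 2.27 milliseconds; n = 4.
Posterior: Gamma(2.8+4, 12.2+2.27) = Gamma(6.8, 14.47).
Var = α/β² = 0.032477.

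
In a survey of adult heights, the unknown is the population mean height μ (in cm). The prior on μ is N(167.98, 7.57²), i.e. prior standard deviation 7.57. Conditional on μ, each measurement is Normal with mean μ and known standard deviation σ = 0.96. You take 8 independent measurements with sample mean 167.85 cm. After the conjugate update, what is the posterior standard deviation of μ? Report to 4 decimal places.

0.3391

For Normal data with known variance σ², a Normal(μ₀, σ₀²) prior on μ is conjugate. Posterior precision = 1/σ₀² + n/σ²; posterior mean is the precision-weighted average of μ₀ and x̄.
σ₀² = 7.57² = 57.3049, σ² = 0.96² = 0.9216; σ² + n·σ₀² = 0.9216 + 8·57.3049 = 459.3608.
Posterior precision = 1/σ₀² + n/σ² = 1/57.3049 + 8/0.9216 = (σ² + n·σ₀²)/(σ₀²σ²) = 459.3608/(57.3049·0.9216); posterior variance σₙ² = σ₀²σ²/(σ² + n·σ₀²) = 57.3049·0.9216/459.3608 = 0.114969.
Posterior SD = √σₙ² = √(57.3049·0.9216/459.3608) = 0.3391.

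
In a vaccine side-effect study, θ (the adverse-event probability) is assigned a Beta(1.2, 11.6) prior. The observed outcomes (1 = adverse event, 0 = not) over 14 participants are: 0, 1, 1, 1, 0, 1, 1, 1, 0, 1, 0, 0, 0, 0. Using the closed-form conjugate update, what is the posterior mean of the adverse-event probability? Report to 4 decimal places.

The Beta prior is conjugate to a Binomial/Bernoulli likelihood; the update adds successes to α and failures to β.
Posterior: Beta(α+k, β+n−k) = Beta(1.2+7, 11.6+7) = Beta(8.2, 18.6).
Posterior mean = α/(α+β) = 8.2/26.8 = 0.3060.

0.3060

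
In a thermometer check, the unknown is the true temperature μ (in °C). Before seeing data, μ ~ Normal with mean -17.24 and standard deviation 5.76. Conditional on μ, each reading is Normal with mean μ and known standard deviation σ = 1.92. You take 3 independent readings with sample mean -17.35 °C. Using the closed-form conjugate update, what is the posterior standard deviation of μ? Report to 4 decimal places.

1.0885

For Normal data with known variance σ², a Normal(μ₀, σ₀²) prior on μ is conjugate. Posterior precision = 1/σ₀² + n/σ²; posterior mean is the precision-weighted average of μ₀ and x̄.
σ₀² = 5.76² = 33.1776, σ² = 1.92² = 3.6864; σ² + n·σ₀² = 3.6864 + 3·33.1776 = 103.2192.
Posterior precision = 1/σ₀² + n/σ² = 1/33.1776 + 3/3.6864 = (σ² + n·σ₀²)/(σ₀²σ²) = 103.2192/(33.1776·3.6864); posterior variance σₙ² = σ₀²σ²/(σ² + n·σ₀²) = 33.1776·3.6864/103.2192 = 1.184914.
Posterior SD = √σₙ² = √(33.1776·3.6864/103.2192) = 1.0885.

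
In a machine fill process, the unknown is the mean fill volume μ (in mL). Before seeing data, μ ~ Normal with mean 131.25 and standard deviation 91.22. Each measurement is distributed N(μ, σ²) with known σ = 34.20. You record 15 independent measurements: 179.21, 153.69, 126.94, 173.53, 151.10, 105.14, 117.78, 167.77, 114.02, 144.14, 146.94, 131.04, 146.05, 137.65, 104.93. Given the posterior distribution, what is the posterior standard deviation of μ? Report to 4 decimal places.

For Normal data with known variance σ², a Normal(μ₀, σ₀²) prior on μ is conjugate. Posterior precision = 1/σ₀² + n/σ²; posterior mean is the precision-weighted average of μ₀ and x̄.
σ₀² = 91.22² = 8321.0884, σ² = 34.20² = 1169.64; σ² + n·σ₀² = 1169.64 + 15·8321.0884 = 125985.966.
Posterior precision = 1/σ₀² + n/σ² = 1/8321.0884 + 15/1169.64 = (σ² + n·σ₀²)/(σ₀²σ²) = 125985.966/(8321.0884·1169.64); posterior variance σₙ² = σ₀²σ²/(σ² + n·σ₀²) = 8321.0884·1169.64/125985.966 = 77.252079.
Posterior SD = √σₙ² = √(8321.0884·1169.64/125985.966) = 8.7893.

8.7893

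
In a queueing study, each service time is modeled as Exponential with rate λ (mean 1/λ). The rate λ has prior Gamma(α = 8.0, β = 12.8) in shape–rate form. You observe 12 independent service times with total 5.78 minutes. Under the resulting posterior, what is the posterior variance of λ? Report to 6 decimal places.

0.057935

With a Gamma(shape α, rate β) prior on the exponential rate λ, the posterior after n observations with total T = Σxᵢ is Gamma(α+n, β+T).
Posterior: Gamma(8.0+12, 12.8+5.78) = Gamma(20.0, 18.58).
Var = α/β² = 0.057935.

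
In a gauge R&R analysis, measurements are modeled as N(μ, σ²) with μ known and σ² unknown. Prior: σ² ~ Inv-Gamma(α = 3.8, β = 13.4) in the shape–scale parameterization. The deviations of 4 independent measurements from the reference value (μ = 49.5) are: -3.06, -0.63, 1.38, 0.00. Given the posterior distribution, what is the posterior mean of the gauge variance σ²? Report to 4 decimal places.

4.0068

With known mean μ and an Inverse-Gamma(α, β) prior on σ², the Normal likelihood is conjugate: posterior is Inv-Gamma(α + n/2, β + Σ(xᵢ−μ)²/2).
Σ(xᵢ−μ)² = (-3.06)² + (-0.63)² + (1.38)² + (0.00)² = 11.6649.
Posterior: Inv-Gamma(3.8 + 4/2, 13.4 + 11.6649/2) = Inv-Gamma(5.80, 19.23245).
E[σ²|data] = β/(α−1) = 19.23245/4.80 = 4.0068.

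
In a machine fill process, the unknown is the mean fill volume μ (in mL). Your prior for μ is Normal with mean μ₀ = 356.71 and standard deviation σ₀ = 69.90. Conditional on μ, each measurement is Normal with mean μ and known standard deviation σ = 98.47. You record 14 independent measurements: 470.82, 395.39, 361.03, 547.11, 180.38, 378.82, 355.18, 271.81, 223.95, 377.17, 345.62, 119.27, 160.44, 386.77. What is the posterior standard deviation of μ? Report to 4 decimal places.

24.6294

For Normal data with known variance σ², a Normal(μ₀, σ₀²) prior on μ is conjugate. Posterior precision = 1/σ₀² + n/σ²; posterior mean is the precision-weighted average of μ₀ and x̄.
σ₀² = 69.90² = 4886.01, σ² = 98.47² = 9696.3409; σ² + n·σ₀² = 9696.3409 + 14·4886.01 = 78100.4809.
Posterior precision = 1/σ₀² + n/σ² = 1/4886.01 + 14/9696.3409 = (σ² + n·σ₀²)/(σ₀²σ²) = 78100.4809/(4886.01·9696.3409); posterior variance σₙ² = σ₀²σ²/(σ² + n·σ₀²) = 4886.01·9696.3409/78100.4809 = 606.608539.
Posterior SD = √σₙ² = √(4886.01·9696.3409/78100.4809) = 24.6294.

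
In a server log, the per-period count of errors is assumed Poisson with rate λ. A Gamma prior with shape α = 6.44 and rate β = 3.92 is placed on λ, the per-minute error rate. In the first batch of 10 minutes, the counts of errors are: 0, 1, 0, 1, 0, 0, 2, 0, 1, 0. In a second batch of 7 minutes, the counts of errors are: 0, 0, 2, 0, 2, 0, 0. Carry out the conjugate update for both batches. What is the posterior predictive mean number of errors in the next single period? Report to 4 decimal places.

With a Gamma(shape α, rate β) prior, the Poisson likelihood is conjugate: the posterior is Gamma(α + ΣXᵢ, β + n).
Batch 1: sum of counts S = 5 over n = 10 minutes.
After batch 1: Gamma(α+S, β+n) = Gamma(6.44+5, 3.92+10) = Gamma(11.44, 13.92).
Batch 2: sum of counts S = 4 over n = 7 minutes.
After batch 2: Gamma(α+S, β+n) = Gamma(11.44+4, 13.92+7) = Gamma(15.44, 20.92).
The predictive distribution for one future period is NegBinom with mean α/β = 0.7380.

0.7380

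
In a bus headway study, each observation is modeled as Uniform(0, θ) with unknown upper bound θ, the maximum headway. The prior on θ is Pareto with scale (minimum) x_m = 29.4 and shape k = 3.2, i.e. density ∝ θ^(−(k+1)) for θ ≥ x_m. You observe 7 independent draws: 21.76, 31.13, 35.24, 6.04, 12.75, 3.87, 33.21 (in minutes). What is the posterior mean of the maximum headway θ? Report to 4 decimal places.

39.0704

A Pareto(scale x_m, shape k) prior on the upper bound θ of Uniform(0, θ) is conjugate: posterior is Pareto(max(x_m, max xᵢ), k + n).
Sample maximum = 35.24; prior scale x_m = 29.4 → posterior scale = max = 35.24.
Posterior shape = 3.2 + 7 = 10.2.
E[θ|data] = k·x_m/(k−1) = 10.2·35.24/9.2 = 39.0704.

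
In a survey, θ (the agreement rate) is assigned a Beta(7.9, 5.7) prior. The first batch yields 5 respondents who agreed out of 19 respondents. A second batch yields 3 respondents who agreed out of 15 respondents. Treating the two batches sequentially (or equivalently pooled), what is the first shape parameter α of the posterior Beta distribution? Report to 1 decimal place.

15.9

The Beta prior is conjugate to a Binomial/Bernoulli likelihood; the update adds successes to α and failures to β.
After batch 1: Beta(7.9+5, 5.7+14) = Beta(12.9, 19.7).
After batch 2: Beta(12.9+3, 19.7+12) = Beta(15.9, 31.7).
Posterior α = 15.9.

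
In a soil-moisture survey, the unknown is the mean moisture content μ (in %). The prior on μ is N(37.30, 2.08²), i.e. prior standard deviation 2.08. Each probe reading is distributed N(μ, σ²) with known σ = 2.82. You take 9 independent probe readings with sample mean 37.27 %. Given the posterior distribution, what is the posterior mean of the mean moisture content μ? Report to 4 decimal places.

For Normal data with known variance σ², a Normal(μ₀, σ₀²) prior on μ is conjugate. Posterior precision = 1/σ₀² + n/σ²; posterior mean is the precision-weighted average of μ₀ and x̄.
n·x̄ = 9·37.27 = 335.43.
σ₀² = 2.08² = 4.3264, σ² = 2.82² = 7.9524; σ² + n·σ₀² = 7.9524 + 9·4.3264 = 46.89.
Posterior mean = (μ₀/σ₀² + n·x̄/σ²)/(1/σ₀² + n/σ²) = (σ²·μ₀ + σ₀²·n·x̄)/(σ² + n·σ₀²) = (7.9524·37.30 + 4.3264·335.43)/46.89 = 1747.828872/46.89 = 37.2751.

37.2751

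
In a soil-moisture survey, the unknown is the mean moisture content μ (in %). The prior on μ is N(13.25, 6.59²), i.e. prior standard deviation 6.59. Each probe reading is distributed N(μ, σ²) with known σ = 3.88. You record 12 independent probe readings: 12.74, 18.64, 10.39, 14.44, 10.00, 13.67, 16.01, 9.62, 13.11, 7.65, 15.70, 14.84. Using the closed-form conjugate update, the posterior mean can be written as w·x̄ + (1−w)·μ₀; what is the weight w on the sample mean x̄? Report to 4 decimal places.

0.9719

For Normal data with known variance σ², a Normal(μ₀, σ₀²) prior on μ is conjugate. Posterior precision = 1/σ₀² + n/σ²; posterior mean is the precision-weighted average of μ₀ and x̄.
σ₀² = 6.59² = 43.4281, σ² = 3.88² = 15.0544. Prior precision 1/σ₀² = 1/43.4281; data precision n/σ² = 12/15.0544.
w = (n/σ²)/(1/σ₀² + n/σ²) = n·σ₀²/(σ² + n·σ₀²) = 12·43.4281/(15.0544 + 12·43.4281) = 521.1372/536.1916 = 0.9719.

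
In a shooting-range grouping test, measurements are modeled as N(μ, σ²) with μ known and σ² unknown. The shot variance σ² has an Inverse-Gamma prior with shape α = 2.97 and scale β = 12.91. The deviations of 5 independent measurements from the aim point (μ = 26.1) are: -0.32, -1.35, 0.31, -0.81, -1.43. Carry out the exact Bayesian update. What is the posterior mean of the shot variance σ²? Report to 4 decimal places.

With known mean μ and an Inverse-Gamma(α, β) prior on σ², the Normal likelihood is conjugate: posterior is Inv-Gamma(α + n/2, β + Σ(xᵢ−μ)²/2).
Σ(xᵢ−μ)² = (-0.32)² + (-1.35)² + (0.31)² + (-0.81)² + (-1.43)² = 4.7220.
Posterior: Inv-Gamma(2.97 + 5/2, 12.91 + 4.7220/2) = Inv-Gamma(5.47, 15.27100).
E[σ²|data] = β/(α−1) = 15.27100/4.47 = 3.4163.

3.4163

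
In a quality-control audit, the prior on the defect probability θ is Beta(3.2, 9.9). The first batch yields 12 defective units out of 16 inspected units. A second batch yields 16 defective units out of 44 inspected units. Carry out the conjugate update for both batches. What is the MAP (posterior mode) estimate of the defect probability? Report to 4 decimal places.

The Beta prior is conjugate to a Binomial/Bernoulli likelihood; the update adds successes to α and failures to β.
After batch 1: Beta(3.2+12, 9.9+4) = Beta(15.2, 13.9).
After batch 2: Beta(15.2+16, 13.9+28) = Beta(31.2, 41.9).
Mode of Beta(a,b) for a,b>1 is (a−1)/(a+b−2) = 30.2/71.1 = 0.4248.

0.4248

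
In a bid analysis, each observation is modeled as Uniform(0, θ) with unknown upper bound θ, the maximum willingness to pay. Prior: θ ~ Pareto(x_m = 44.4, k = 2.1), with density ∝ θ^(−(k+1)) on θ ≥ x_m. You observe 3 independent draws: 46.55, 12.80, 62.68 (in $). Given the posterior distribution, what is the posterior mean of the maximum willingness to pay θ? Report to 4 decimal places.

77.9678

A Pareto(scale x_m, shape k) prior on the upper bound θ of Uniform(0, θ) is conjugate: posterior is Pareto(max(x_m, max xᵢ), k + n).
Sample maximum = 62.68; prior scale x_m = 44.4 → posterior scale = max = 62.68.
Posterior shape = 2.1 + 3 = 5.1.
E[θ|data] = k·x_m/(k−1) = 5.1·62.68/4.1 = 77.9678.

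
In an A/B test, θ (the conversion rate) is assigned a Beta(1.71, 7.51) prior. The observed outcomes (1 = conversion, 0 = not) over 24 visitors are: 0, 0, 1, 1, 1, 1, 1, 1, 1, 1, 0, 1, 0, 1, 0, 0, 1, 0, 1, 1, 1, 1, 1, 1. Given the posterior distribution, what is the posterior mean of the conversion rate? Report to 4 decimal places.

The Beta prior is conjugate to a Binomial/Bernoulli likelihood; the update adds successes to α and failures to β.
Posterior: Beta(α+k, β+n−k) = Beta(1.71+17, 7.51+7) = Beta(18.71, 14.51).
Posterior mean = α/(α+β) = 18.71/33.22 = 0.5632.

0.5632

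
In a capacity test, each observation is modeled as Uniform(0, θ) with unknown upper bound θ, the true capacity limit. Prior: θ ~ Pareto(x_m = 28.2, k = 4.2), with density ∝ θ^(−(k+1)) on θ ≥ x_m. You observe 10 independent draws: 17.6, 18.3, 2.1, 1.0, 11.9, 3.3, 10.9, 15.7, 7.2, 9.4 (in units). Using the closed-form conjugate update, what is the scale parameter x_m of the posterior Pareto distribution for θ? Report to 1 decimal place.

28.2

A Pareto(scale x_m, shape k) prior on the upper bound θ of Uniform(0, θ) is conjugate: posterior is Pareto(max(x_m, max xᵢ), k + n).
Sample maximum = 18.3; prior scale x_m = 28.2 → posterior scale = max = 28.2.
Posterior shape = 4.2 + 10 = 14.2.
Posterior scale x_m = 28.2.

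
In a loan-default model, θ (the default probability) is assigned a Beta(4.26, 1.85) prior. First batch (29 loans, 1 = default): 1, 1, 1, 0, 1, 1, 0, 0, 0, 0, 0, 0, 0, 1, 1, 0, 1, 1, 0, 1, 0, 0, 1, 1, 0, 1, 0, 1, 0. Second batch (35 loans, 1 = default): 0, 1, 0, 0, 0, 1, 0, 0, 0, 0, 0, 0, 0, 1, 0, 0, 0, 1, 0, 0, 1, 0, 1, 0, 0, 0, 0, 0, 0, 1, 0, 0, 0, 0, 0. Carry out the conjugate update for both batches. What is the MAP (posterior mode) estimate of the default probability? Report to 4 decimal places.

0.3562

The Beta prior is conjugate to a Binomial/Bernoulli likelihood; the update adds successes to α and failures to β.
After batch 1: Beta(4.26+14, 1.85+15) = Beta(18.26, 16.85).
After batch 2: Beta(18.26+7, 16.85+28) = Beta(25.26, 44.85).
Mode of Beta(a,b) for a,b>1 is (a−1)/(a+b−2) = 24.26/68.11 = 0.3562.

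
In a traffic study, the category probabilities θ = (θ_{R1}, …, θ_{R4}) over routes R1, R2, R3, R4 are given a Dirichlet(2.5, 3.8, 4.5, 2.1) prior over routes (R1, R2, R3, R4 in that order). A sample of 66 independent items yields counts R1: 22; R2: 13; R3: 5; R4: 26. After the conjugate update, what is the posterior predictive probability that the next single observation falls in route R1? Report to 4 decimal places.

0.3105

The Dirichlet prior is conjugate to the Multinomial likelihood: each posterior αⱼ = prior αⱼ + observed count nⱼ.
Posterior concentration: (24.5, 16.8, 9.5, 28.1), total = 78.9.
P(next = R1 | data) = α_{R1}/Σα = 0.3105.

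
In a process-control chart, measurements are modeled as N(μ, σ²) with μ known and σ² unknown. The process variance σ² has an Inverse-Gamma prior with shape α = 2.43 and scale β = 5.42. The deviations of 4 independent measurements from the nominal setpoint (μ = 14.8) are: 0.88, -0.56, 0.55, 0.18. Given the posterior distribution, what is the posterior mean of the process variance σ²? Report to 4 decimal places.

1.7876

With known mean μ and an Inverse-Gamma(α, β) prior on σ², the Normal likelihood is conjugate: posterior is Inv-Gamma(α + n/2, β + Σ(xᵢ−μ)²/2).
Σ(xᵢ−μ)² = (0.88)² + (-0.56)² + (0.55)² + (0.18)² = 1.4229.
Posterior: Inv-Gamma(2.43 + 4/2, 5.42 + 1.4229/2) = Inv-Gamma(4.43, 6.13145).
E[σ²|data] = β/(α−1) = 6.13145/3.43 = 1.7876.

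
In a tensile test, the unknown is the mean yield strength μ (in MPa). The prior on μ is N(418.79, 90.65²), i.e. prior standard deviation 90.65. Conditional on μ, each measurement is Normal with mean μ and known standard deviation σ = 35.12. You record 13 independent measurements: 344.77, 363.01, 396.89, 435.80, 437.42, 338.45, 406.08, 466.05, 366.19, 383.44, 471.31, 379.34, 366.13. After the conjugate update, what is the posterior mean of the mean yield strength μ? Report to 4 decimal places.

For Normal data with known variance σ², a Normal(μ₀, σ₀²) prior on μ is conjugate. Posterior precision = 1/σ₀² + n/σ²; posterior mean is the precision-weighted average of μ₀ and x̄.
Σxᵢ = 344.77 + 363.01 + 396.89 + 435.80 + 437.42 + 338.45 + 406.08 + 466.05 + 366.19 + 383.44 + 471.31 + 379.34 + 366.13 = 5154.88, so n·x̄ = 5154.88.
σ₀² = 90.65² = 8217.4225, σ² = 35.12² = 1233.4144; σ² + n·σ₀² = 1233.4144 + 13·8217.4225 = 108059.9069.
Posterior mean = (μ₀/σ₀² + n·x̄/σ²)/(1/σ₀² + n/σ²) = (σ²·μ₀ + σ₀²·n·x̄)/(σ² + n·σ₀²) = (1233.4144·418.79 + 8217.4225·5154.88)/108059.9069 = 42876368.513376/108059.9069 = 396.7833.

396.7833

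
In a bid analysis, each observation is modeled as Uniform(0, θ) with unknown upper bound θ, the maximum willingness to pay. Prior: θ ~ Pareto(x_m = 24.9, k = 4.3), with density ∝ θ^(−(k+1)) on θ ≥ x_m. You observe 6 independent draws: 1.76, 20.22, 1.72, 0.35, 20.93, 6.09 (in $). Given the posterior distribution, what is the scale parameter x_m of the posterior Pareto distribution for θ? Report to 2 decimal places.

A Pareto(scale x_m, shape k) prior on the upper bound θ of Uniform(0, θ) is conjugate: posterior is Pareto(max(x_m, max xᵢ), k + n).
Sample maximum = 20.93; prior scale x_m = 24.9 → posterior scale = max = 24.90.
Posterior shape = 4.3 + 6 = 10.3.
Posterior scale x_m = 24.90.

24.90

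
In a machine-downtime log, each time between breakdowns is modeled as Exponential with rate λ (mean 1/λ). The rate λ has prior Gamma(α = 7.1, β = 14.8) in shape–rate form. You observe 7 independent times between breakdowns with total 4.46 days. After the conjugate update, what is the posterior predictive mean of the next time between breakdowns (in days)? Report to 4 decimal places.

1.4702

With a Gamma(shape α, rate β) prior on the exponential rate λ, the posterior after n observations with total T = Σxᵢ is Gamma(α+n, β+T).
Posterior: Gamma(7.1+7, 14.8+4.46) = Gamma(14.1, 19.26).
The predictive distribution for the next observation is Lomax; its mean is β/(α−1) = 19.26/13.1 = 1.4702.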